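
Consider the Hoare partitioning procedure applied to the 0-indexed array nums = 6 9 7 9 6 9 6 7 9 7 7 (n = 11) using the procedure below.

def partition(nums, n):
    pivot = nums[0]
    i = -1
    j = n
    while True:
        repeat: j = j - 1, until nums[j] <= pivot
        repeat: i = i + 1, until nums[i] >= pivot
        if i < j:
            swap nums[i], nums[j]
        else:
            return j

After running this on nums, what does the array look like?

pivot = nums[0] = 6; i = -1, j = 11
j→6 (nums[6]=6≤6), i→0 (nums[0]=6≥6); i<j, swap → 6 9 7 9 6 9 6 7 9 7 7
j→4 (nums[4]=6≤6), i→1 (nums[1]=9≥6); i<j, swap → 6 6 7 9 9 9 6 7 9 7 7
j→1, i→2; i≥j, return j=1. nums = 6 6 7 9 9 9 6 7 9 7 7

6 6 7 9 9 9 6 7 9 7 7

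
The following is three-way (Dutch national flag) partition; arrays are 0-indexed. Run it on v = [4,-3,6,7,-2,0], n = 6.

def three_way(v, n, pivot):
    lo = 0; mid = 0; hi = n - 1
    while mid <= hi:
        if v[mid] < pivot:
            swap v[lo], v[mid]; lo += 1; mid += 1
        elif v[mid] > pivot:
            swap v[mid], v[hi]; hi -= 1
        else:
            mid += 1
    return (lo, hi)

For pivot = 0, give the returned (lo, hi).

(2, 2)

pivot = 0; lo=0, mid=0, hi=5
v[mid]=4>0: swap v[0],v[5]; hi=4 → [0,-3,6,7,-2,4]
v[mid]=0=0: mid=1
v[mid]=-3<0: swap v[0],v[1]; lo=1,mid=2 → [-3,0,6,7,-2,4]
v[mid]=6>0: swap v[2],v[4]; hi=3 → [-3,0,-2,7,6,4]
v[mid]=-2<0: swap v[1],v[2]; lo=2,mid=3 → [-3,-2,0,7,6,4]
v[mid]=7>0: swap v[3],v[3]; hi=2 → [-3,-2,0,7,6,4]
end: lo=2, hi=2; v = [-3,-2,0,7,6,4]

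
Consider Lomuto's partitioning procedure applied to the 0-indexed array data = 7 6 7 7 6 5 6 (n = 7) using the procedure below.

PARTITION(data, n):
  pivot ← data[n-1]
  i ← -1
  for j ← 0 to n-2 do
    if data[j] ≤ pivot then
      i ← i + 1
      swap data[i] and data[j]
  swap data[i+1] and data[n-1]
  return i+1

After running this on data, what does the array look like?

pivot = data[6] = 6; i = -1
j=0: data[0]=7 > 6 → no swap
j=1: data[1]=6 ≤ 6 → i=0, swap data[0],data[1] → 6 7 7 7 6 5 6
j=2: data[2]=7 > 6 → no swap
j=3: data[3]=7 > 6 → no swap
j=4: data[4]=6 ≤ 6 → i=1, swap data[1],data[4] → 6 6 7 7 7 5 6
j=5: data[5]=5 ≤ 6 → i=2, swap data[2],data[5] → 6 6 5 7 7 7 6
final swap data[3],data[6] → 6 6 5 6 7 7 7; return 3

6 6 5 6 7 7 7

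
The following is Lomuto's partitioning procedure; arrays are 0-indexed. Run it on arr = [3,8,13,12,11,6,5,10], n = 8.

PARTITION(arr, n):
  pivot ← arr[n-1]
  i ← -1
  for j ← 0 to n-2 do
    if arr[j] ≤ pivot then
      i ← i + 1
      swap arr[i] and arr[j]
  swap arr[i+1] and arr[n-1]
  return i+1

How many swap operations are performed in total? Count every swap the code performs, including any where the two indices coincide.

5

pivot = arr[7] = 10; i = -1
j=0: arr[0]=3 ≤ 10 → i=0, swap arr[0],arr[0] (no change) → [3,8,13,12,11,6,5,10]
j=1: arr[1]=8 ≤ 10 → i=1, swap arr[1],arr[1] (no change) → [3,8,13,12,11,6,5,10]
j=2: arr[2]=13 > 10 → no swap
j=3: arr[3]=12 > 10 → no swap
j=4: arr[4]=11 > 10 → no swap
j=5: arr[5]=6 ≤ 10 → i=2, swap arr[2],arr[5] → [3,8,6,12,11,13,5,10]
j=6: arr[6]=5 ≤ 10 → i=3, swap arr[3],arr[6] → [3,8,6,5,11,13,12,10]
final swap arr[4],arr[7] → [3,8,6,5,10,13,12,11]; return 4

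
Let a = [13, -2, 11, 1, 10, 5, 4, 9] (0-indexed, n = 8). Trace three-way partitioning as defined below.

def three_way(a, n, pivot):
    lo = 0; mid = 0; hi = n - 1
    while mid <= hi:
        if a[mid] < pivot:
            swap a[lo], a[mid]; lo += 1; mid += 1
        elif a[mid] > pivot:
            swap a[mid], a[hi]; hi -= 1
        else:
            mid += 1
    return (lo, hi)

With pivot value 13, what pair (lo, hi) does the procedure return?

lo=0 mid=0 hi=7
13=13: mid=1
-2<13: swap(0,1), lo=1 mid=2 ⇒ [-2, 13, 11, 1, 10, 5, 4, 9]
11<13: swap(1,2), lo=2 mid=3 ⇒ [-2, 11, 13, 1, 10, 5, 4, 9]
1<13: swap(2,3), lo=3 mid=4 ⇒ [-2, 11, 1, 13, 10, 5, 4, 9]
10<13: swap(3,4), lo=4 mid=5 ⇒ [-2, 11, 1, 10, 13, 5, 4, 9]
5<13: swap(4,5), lo=5 mid=6 ⇒ [-2, 11, 1, 10, 5, 13, 4, 9]
4<13: swap(5,6), lo=6 mid=7 ⇒ [-2, 11, 1, 10, 5, 4, 13, 9]
9<13: swap(6,7), lo=7 mid=8 ⇒ [-2, 11, 1, 10, 5, 4, 9, 13]
done. lo=7 hi=7; a=[-2, 11, 1, 10, 5, 4, 9, 13]

(7, 7)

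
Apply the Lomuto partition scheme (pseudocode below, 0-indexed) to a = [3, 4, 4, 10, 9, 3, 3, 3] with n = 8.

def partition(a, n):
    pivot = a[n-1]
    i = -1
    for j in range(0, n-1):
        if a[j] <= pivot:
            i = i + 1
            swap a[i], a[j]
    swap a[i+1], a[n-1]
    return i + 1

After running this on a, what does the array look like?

pivot=3, i=-1
j=0: 3≤3, i=0, swap(0,0) ⇒ [3, 4, 4, 10, 9, 3, 3, 3]
j=1: 4>3, skip
j=2: 4>3, skip
j=3: 10>3, skip
j=4: 9>3, skip
j=5: 3≤3, i=1, swap(1,5) ⇒ [3, 3, 4, 10, 9, 4, 3, 3]
j=6: 3≤3, i=2, swap(2,6) ⇒ [3, 3, 3, 10, 9, 4, 4, 3]
swap(3,7) ⇒ [3, 3, 3, 3, 9, 4, 4, 10]; return 3

[3, 3, 3, 3, 9, 4, 4, 10]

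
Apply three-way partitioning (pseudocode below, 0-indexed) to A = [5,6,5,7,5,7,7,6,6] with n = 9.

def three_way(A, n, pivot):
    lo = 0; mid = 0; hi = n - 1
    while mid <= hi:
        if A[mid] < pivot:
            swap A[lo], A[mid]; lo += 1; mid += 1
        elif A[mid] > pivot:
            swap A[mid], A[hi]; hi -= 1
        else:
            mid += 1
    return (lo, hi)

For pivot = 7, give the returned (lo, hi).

pivot = 7; lo=0, mid=0, hi=8
A[mid]=5<7: swap A[0],A[0]; lo=1,mid=1 → [5,6,5,7,5,7,7,6,6]
A[mid]=6<7: swap A[1],A[1]; lo=2,mid=2 → [5,6,5,7,5,7,7,6,6]
A[mid]=5<7: swap A[2],A[2]; lo=3,mid=3 → [5,6,5,7,5,7,7,6,6]
A[mid]=7=7: mid=4
A[mid]=5<7: swap A[3],A[4]; lo=4,mid=5 → [5,6,5,5,7,7,7,6,6]
A[mid]=7=7: mid=6
A[mid]=7=7: mid=7
A[mid]=6<7: swap A[4],A[7]; lo=5,mid=8 → [5,6,5,5,6,7,7,7,6]
A[mid]=6<7: swap A[5],A[8]; lo=6,mid=9 → [5,6,5,5,6,6,7,7,7]
end: lo=6, hi=8; A = [5,6,5,5,6,6,7,7,7]

(6, 8)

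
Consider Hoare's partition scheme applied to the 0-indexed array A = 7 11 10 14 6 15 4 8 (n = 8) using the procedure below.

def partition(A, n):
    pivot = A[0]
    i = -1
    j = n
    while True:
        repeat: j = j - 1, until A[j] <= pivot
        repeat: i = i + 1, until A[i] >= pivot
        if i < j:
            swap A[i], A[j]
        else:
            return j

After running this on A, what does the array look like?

pivot=7
j stops at 6 (4), i stops at 0 (7); swap ⇒ 4 11 10 14 6 15 7 8
j stops at 4 (6), i stops at 1 (11); swap ⇒ 4 6 10 14 11 15 7 8
j stops at 1, i stops at 2; i≥j ⇒ return 1. A=4 6 10 14 11 15 7 8

4 6 10 14 11 15 7 8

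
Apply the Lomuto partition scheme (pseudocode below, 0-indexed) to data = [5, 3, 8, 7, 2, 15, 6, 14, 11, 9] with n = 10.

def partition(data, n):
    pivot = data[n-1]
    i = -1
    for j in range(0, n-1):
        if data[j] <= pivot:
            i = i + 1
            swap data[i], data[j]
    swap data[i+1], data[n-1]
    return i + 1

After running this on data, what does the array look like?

[5, 3, 8, 7, 2, 6, 9, 14, 11, 15]

pivot=9, i=-1
j=0: 5≤9, i=0, swap(0,0) ⇒ [5, 3, 8, 7, 2, 15, 6, 14, 11, 9]
j=1: 3≤9, i=1, swap(1,1) ⇒ [5, 3, 8, 7, 2, 15, 6, 14, 11, 9]
j=2: 8≤9, i=2, swap(2,2) ⇒ [5, 3, 8, 7, 2, 15, 6, 14, 11, 9]
j=3: 7≤9, i=3, swap(3,3) ⇒ [5, 3, 8, 7, 2, 15, 6, 14, 11, 9]
j=4: 2≤9, i=4, swap(4,4) ⇒ [5, 3, 8, 7, 2, 15, 6, 14, 11, 9]
j=5: 15>9, skip
j=6: 6≤9, i=5, swap(5,6) ⇒ [5, 3, 8, 7, 2, 6, 15, 14, 11, 9]
j=7: 14>9, skip
j=8: 11>9, skip
swap(6,9) ⇒ [5, 3, 8, 7, 2, 6, 9, 14, 11, 15]; return 6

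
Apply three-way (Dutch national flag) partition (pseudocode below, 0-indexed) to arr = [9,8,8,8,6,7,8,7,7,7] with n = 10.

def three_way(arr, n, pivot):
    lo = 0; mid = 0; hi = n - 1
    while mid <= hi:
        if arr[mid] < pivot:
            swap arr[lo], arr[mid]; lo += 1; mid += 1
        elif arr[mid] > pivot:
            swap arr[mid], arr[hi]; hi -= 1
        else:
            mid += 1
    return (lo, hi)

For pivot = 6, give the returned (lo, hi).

(0, 0)

lo=0 mid=0 hi=9
9>6: swap(0,9), hi=8 ⇒ [7,8,8,8,6,7,8,7,7,9]
7>6: swap(0,8), hi=7 ⇒ [7,8,8,8,6,7,8,7,7,9]
7>6: swap(0,7), hi=6 ⇒ [7,8,8,8,6,7,8,7,7,9]
7>6: swap(0,6), hi=5 ⇒ [8,8,8,8,6,7,7,7,7,9]
8>6: swap(0,5), hi=4 ⇒ [7,8,8,8,6,8,7,7,7,9]
7>6: swap(0,4), hi=3 ⇒ [6,8,8,8,7,8,7,7,7,9]
6=6: mid=1
8>6: swap(1,3), hi=2 ⇒ [6,8,8,8,7,8,7,7,7,9]
8>6: swap(1,2), hi=1 ⇒ [6,8,8,8,7,8,7,7,7,9]
8>6: swap(1,1), hi=0 ⇒ [6,8,8,8,7,8,7,7,7,9]
done. lo=0 hi=0; arr=[6,8,8,8,7,8,7,7,7,9]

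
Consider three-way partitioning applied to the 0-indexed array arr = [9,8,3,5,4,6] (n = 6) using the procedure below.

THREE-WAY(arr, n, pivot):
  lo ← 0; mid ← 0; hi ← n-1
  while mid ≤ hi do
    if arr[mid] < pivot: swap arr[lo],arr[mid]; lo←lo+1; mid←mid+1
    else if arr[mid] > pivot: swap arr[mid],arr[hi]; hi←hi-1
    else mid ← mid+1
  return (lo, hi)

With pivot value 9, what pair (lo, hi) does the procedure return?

pivot = 9; lo=0, mid=0, hi=5
arr[mid]=9=9: mid=1
arr[mid]=8<9: swap arr[0],arr[1]; lo=1,mid=2 → [8,9,3,5,4,6]
arr[mid]=3<9: swap arr[1],arr[2]; lo=2,mid=3 → [8,3,9,5,4,6]
arr[mid]=5<9: swap arr[2],arr[3]; lo=3,mid=4 → [8,3,5,9,4,6]
arr[mid]=4<9: swap arr[3],arr[4]; lo=4,mid=5 → [8,3,5,4,9,6]
arr[mid]=6<9: swap arr[4],arr[5]; lo=5,mid=6 → [8,3,5,4,6,9]
end: lo=5, hi=5; arr = [8,3,5,4,6,9]

(5, 5)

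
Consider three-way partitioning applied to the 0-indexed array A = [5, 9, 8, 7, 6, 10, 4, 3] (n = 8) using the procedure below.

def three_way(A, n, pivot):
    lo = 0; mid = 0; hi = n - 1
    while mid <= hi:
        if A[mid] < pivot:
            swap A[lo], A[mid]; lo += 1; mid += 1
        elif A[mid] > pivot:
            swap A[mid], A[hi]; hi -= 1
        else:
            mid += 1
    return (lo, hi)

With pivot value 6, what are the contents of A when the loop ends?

[5, 3, 4, 6, 10, 7, 8, 9]

pivot = 6; lo=0, mid=0, hi=7
A[mid]=5<6: swap A[0],A[0]; lo=1,mid=1 → [5, 9, 8, 7, 6, 10, 4, 3]
A[mid]=9>6: swap A[1],A[7]; hi=6 → [5, 3, 8, 7, 6, 10, 4, 9]
A[mid]=3<6: swap A[1],A[1]; lo=2,mid=2 → [5, 3, 8, 7, 6, 10, 4, 9]
A[mid]=8>6: swap A[2],A[6]; hi=5 → [5, 3, 4, 7, 6, 10, 8, 9]
A[mid]=4<6: swap A[2],A[2]; lo=3,mid=3 → [5, 3, 4, 7, 6, 10, 8, 9]
A[mid]=7>6: swap A[3],A[5]; hi=4 → [5, 3, 4, 10, 6, 7, 8, 9]
A[mid]=10>6: swap A[3],A[4]; hi=3 → [5, 3, 4, 6, 10, 7, 8, 9]
A[mid]=6=6: mid=4
end: lo=3, hi=3; A = [5, 3, 4, 6, 10, 7, 8, 9]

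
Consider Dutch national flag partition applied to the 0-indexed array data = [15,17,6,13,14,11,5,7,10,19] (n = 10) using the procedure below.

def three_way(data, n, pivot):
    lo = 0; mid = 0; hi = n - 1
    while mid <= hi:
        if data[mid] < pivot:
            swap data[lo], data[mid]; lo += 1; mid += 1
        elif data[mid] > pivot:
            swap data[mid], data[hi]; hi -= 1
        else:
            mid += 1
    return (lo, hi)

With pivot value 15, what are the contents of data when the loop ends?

[10,6,13,14,11,5,7,15,19,17]

lo=0 mid=0 hi=9
15=15: mid=1
17>15: swap(1,9), hi=8 ⇒ [15,19,6,13,14,11,5,7,10,17]
19>15: swap(1,8), hi=7 ⇒ [15,10,6,13,14,11,5,7,19,17]
10<15: swap(0,1), lo=1 mid=2 ⇒ [10,15,6,13,14,11,5,7,19,17]
6<15: swap(1,2), lo=2 mid=3 ⇒ [10,6,15,13,14,11,5,7,19,17]
13<15: swap(2,3), lo=3 mid=4 ⇒ [10,6,13,15,14,11,5,7,19,17]
14<15: swap(3,4), lo=4 mid=5 ⇒ [10,6,13,14,15,11,5,7,19,17]
11<15: swap(4,5), lo=5 mid=6 ⇒ [10,6,13,14,11,15,5,7,19,17]
5<15: swap(5,6), lo=6 mid=7 ⇒ [10,6,13,14,11,5,15,7,19,17]
7<15: swap(6,7), lo=7 mid=8 ⇒ [10,6,13,14,11,5,7,15,19,17]
done. lo=7 hi=7; data=[10,6,13,14,11,5,7,15,19,17]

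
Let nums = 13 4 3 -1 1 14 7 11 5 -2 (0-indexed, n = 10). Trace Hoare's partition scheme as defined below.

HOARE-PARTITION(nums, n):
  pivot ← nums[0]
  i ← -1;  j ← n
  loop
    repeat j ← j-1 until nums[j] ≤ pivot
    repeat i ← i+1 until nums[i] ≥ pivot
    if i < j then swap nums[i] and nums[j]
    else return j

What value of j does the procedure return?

pivot = nums[0] = 13; i = -1, j = 10
j→9 (nums[9]=-2≤13), i→0 (nums[0]=13≥13); i<j, swap → -2 4 3 -1 1 14 7 11 5 13
j→8 (nums[8]=5≤13), i→5 (nums[5]=14≥13); i<j, swap → -2 4 3 -1 1 5 7 11 14 13
j→7, i→8; i≥j, return j=7. nums = -2 4 3 -1 1 5 7 11 14 13

7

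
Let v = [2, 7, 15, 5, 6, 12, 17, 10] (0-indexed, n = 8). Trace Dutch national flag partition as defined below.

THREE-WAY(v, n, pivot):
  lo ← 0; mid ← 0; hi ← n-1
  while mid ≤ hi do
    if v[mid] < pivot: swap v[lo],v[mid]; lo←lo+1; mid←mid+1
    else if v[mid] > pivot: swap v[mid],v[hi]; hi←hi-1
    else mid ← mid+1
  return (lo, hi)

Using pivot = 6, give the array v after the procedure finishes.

pivot = 6; lo=0, mid=0, hi=7
v[mid]=2<6: swap v[0],v[0]; lo=1,mid=1 → [2, 7, 15, 5, 6, 12, 17, 10]
v[mid]=7>6: swap v[1],v[7]; hi=6 → [2, 10, 15, 5, 6, 12, 17, 7]
v[mid]=10>6: swap v[1],v[6]; hi=5 → [2, 17, 15, 5, 6, 12, 10, 7]
v[mid]=17>6: swap v[1],v[5]; hi=4 → [2, 12, 15, 5, 6, 17, 10, 7]
v[mid]=12>6: swap v[1],v[4]; hi=3 → [2, 6, 15, 5, 12, 17, 10, 7]
v[mid]=6=6: mid=2
v[mid]=15>6: swap v[2],v[3]; hi=2 → [2, 6, 5, 15, 12, 17, 10, 7]
v[mid]=5<6: swap v[1],v[2]; lo=2,mid=3 → [2, 5, 6, 15, 12, 17, 10, 7]
end: lo=2, hi=2; v = [2, 5, 6, 15, 12, 17, 10, 7]

[2, 5, 6, 15, 12, 17, 10, 7]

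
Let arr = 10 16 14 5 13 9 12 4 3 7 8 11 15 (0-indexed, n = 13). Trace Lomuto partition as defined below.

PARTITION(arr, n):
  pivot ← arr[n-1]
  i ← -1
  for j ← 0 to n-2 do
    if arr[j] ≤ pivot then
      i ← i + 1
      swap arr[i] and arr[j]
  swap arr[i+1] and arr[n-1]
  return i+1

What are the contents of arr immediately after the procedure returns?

10 14 5 13 9 12 4 3 7 8 11 15 16

pivot = arr[12] = 15; i = -1
j=0: arr[0]=10 ≤ 15 → i=0, swap arr[0],arr[0] (no change) → 10 16 14 5 13 9 12 4 3 7 8 11 15
j=1: arr[1]=16 > 15 → no swap
j=2: arr[2]=14 ≤ 15 → i=1, swap arr[1],arr[2] → 10 14 16 5 13 9 12 4 3 7 8 11 15
j=3: arr[3]=5 ≤ 15 → i=2, swap arr[2],arr[3] → 10 14 5 16 13 9 12 4 3 7 8 11 15
j=4: arr[4]=13 ≤ 15 → i=3, swap arr[3],arr[4] → 10 14 5 13 16 9 12 4 3 7 8 11 15
j=5: arr[5]=9 ≤ 15 → i=4, swap arr[4],arr[5] → 10 14 5 13 9 16 12 4 3 7 8 11 15
j=6: arr[6]=12 ≤ 15 → i=5, swap arr[5],arr[6] → 10 14 5 13 9 12 16 4 3 7 8 11 15
j=7: arr[7]=4 ≤ 15 → i=6, swap arr[6],arr[7] → 10 14 5 13 9 12 4 16 3 7 8 11 15
j=8: arr[8]=3 ≤ 15 → i=7, swap arr[7],arr[8] → 10 14 5 13 9 12 4 3 16 7 8 11 15
j=9: arr[9]=7 ≤ 15 → i=8, swap arr[8],arr[9] → 10 14 5 13 9 12 4 3 7 16 8 11 15
j=10: arr[10]=8 ≤ 15 → i=9, swap arr[9],arr[10] → 10 14 5 13 9 12 4 3 7 8 16 11 15
j=11: arr[11]=11 ≤ 15 → i=10, swap arr[10],arr[11] → 10 14 5 13 9 12 4 3 7 8 11 16 15
final swap arr[11],arr[12] → 10 14 5 13 9 12 4 3 7 8 11 15 16; return 11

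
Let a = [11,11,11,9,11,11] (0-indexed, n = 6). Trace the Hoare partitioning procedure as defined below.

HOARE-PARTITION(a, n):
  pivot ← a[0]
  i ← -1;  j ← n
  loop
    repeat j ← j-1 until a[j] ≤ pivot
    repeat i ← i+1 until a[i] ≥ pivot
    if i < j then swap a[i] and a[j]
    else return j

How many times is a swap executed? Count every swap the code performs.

3

pivot = a[0] = 11; i = -1, j = 6
j→5 (a[5]=11≤11), i→0 (a[0]=11≥11); i<j, swap → [11,11,11,9,11,11]
j→4 (a[4]=11≤11), i→1 (a[1]=11≥11); i<j, swap → [11,11,11,9,11,11]
j→3 (a[3]=9≤11), i→2 (a[2]=11≥11); i<j, swap → [11,11,9,11,11,11]
j→2, i→3; i≥j, return j=2. a = [11,11,9,11,11,11]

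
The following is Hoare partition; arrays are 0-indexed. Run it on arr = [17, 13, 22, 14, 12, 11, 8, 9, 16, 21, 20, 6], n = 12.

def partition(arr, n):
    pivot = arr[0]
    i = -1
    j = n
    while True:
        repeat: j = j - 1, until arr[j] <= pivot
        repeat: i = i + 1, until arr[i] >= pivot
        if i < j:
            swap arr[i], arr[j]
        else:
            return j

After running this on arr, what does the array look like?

pivot=17
j stops at 11 (6), i stops at 0 (17); swap ⇒ [6, 13, 22, 14, 12, 11, 8, 9, 16, 21, 20, 17]
j stops at 8 (16), i stops at 2 (22); swap ⇒ [6, 13, 16, 14, 12, 11, 8, 9, 22, 21, 20, 17]
j stops at 7, i stops at 8; i≥j ⇒ return 7. arr=[6, 13, 16, 14, 12, 11, 8, 9, 22, 21, 20, 17]

[6, 13, 16, 14, 12, 11, 8, 9, 22, 21, 20, 17]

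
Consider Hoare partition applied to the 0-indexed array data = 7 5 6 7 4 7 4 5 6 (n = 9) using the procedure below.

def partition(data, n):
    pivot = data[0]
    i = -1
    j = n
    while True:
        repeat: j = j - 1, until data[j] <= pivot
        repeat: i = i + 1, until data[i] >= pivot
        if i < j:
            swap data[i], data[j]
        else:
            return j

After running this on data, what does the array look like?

pivot = data[0] = 7; i = -1, j = 9
j→8 (data[8]=6≤7), i→0 (data[0]=7≥7); i<j, swap → 6 5 6 7 4 7 4 5 7
j→7 (data[7]=5≤7), i→3 (data[3]=7≥7); i<j, swap → 6 5 6 5 4 7 4 7 7
j→6 (data[6]=4≤7), i→5 (data[5]=7≥7); i<j, swap → 6 5 6 5 4 4 7 7 7
j→5, i→6; i≥j, return j=5. data = 6 5 6 5 4 4 7 7 7

6 5 6 5 4 4 7 7 7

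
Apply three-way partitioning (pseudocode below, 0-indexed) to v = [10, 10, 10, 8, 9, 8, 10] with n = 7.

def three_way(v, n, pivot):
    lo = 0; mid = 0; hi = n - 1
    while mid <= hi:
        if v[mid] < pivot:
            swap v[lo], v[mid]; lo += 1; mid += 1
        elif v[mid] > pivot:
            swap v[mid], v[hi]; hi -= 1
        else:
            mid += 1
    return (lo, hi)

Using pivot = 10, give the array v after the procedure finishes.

pivot = 10; lo=0, mid=0, hi=6
v[mid]=10=10: mid=1
v[mid]=10=10: mid=2
v[mid]=10=10: mid=3
v[mid]=8<10: swap v[0],v[3]; lo=1,mid=4 → [8, 10, 10, 10, 9, 8, 10]
v[mid]=9<10: swap v[1],v[4]; lo=2,mid=5 → [8, 9, 10, 10, 10, 8, 10]
v[mid]=8<10: swap v[2],v[5]; lo=3,mid=6 → [8, 9, 8, 10, 10, 10, 10]
v[mid]=10=10: mid=7
end: lo=3, hi=6; v = [8, 9, 8, 10, 10, 10, 10]

[8, 9, 8, 10, 10, 10, 10]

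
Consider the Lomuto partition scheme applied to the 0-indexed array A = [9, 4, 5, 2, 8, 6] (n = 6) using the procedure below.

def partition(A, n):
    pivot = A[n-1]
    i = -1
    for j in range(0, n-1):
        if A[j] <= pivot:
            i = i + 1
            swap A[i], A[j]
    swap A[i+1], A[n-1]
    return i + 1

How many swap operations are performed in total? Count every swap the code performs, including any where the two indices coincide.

4

pivot = A[5] = 6; i = -1
j=0: A[0]=9 > 6 → no swap
j=1: A[1]=4 ≤ 6 → i=0, swap A[0],A[1] → [4, 9, 5, 2, 8, 6]
j=2: A[2]=5 ≤ 6 → i=1, swap A[1],A[2] → [4, 5, 9, 2, 8, 6]
j=3: A[3]=2 ≤ 6 → i=2, swap A[2],A[3] → [4, 5, 2, 9, 8, 6]
j=4: A[4]=8 > 6 → no swap
final swap A[3],A[5] → [4, 5, 2, 6, 8, 9]; return 3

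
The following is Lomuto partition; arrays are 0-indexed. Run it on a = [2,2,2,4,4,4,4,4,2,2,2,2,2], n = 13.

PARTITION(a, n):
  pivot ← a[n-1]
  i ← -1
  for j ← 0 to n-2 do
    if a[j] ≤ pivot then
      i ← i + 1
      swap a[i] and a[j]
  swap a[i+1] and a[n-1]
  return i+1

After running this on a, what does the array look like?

[2,2,2,2,2,2,2,2,4,4,4,4,4]

pivot=2, i=-1
j=0: 2≤2, i=0, swap(0,0) ⇒ [2,2,2,4,4,4,4,4,2,2,2,2,2]
j=1: 2≤2, i=1, swap(1,1) ⇒ [2,2,2,4,4,4,4,4,2,2,2,2,2]
j=2: 2≤2, i=2, swap(2,2) ⇒ [2,2,2,4,4,4,4,4,2,2,2,2,2]
j=3: 4>2, skip
j=4: 4>2, skip
j=5: 4>2, skip
j=6: 4>2, skip
j=7: 4>2, skip
j=8: 2≤2, i=3, swap(3,8) ⇒ [2,2,2,2,4,4,4,4,4,2,2,2,2]
j=9: 2≤2, i=4, swap(4,9) ⇒ [2,2,2,2,2,4,4,4,4,4,2,2,2]
j=10: 2≤2, i=5, swap(5,10) ⇒ [2,2,2,2,2,2,4,4,4,4,4,2,2]
j=11: 2≤2, i=6, swap(6,11) ⇒ [2,2,2,2,2,2,2,4,4,4,4,4,2]
swap(7,12) ⇒ [2,2,2,2,2,2,2,2,4,4,4,4,4]; return 7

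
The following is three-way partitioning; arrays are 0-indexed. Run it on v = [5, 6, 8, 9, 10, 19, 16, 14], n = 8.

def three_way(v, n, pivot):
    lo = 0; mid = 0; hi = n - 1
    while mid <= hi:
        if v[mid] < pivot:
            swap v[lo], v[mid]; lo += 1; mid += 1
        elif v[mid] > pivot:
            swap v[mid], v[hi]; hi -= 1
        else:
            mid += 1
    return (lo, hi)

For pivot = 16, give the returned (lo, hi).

pivot = 16; lo=0, mid=0, hi=7
v[mid]=5<16: swap v[0],v[0]; lo=1,mid=1 → [5, 6, 8, 9, 10, 19, 16, 14]
v[mid]=6<16: swap v[1],v[1]; lo=2,mid=2 → [5, 6, 8, 9, 10, 19, 16, 14]
v[mid]=8<16: swap v[2],v[2]; lo=3,mid=3 → [5, 6, 8, 9, 10, 19, 16, 14]
v[mid]=9<16: swap v[3],v[3]; lo=4,mid=4 → [5, 6, 8, 9, 10, 19, 16, 14]
v[mid]=10<16: swap v[4],v[4]; lo=5,mid=5 → [5, 6, 8, 9, 10, 19, 16, 14]
v[mid]=19>16: swap v[5],v[7]; hi=6 → [5, 6, 8, 9, 10, 14, 16, 19]
v[mid]=14<16: swap v[5],v[5]; lo=6,mid=6 → [5, 6, 8, 9, 10, 14, 16, 19]
v[mid]=16=16: mid=7
end: lo=6, hi=6; v = [5, 6, 8, 9, 10, 14, 16, 19]

(6, 6)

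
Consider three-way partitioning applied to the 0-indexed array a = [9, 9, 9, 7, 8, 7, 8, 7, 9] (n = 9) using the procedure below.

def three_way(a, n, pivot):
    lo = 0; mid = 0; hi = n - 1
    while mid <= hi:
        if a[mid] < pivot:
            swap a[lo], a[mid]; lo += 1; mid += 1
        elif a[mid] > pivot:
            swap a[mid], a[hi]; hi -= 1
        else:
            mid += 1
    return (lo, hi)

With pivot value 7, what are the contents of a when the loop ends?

pivot = 7; lo=0, mid=0, hi=8
a[mid]=9>7: swap a[0],a[8]; hi=7 → [9, 9, 9, 7, 8, 7, 8, 7, 9]
a[mid]=9>7: swap a[0],a[7]; hi=6 → [7, 9, 9, 7, 8, 7, 8, 9, 9]
a[mid]=7=7: mid=1
a[mid]=9>7: swap a[1],a[6]; hi=5 → [7, 8, 9, 7, 8, 7, 9, 9, 9]
a[mid]=8>7: swap a[1],a[5]; hi=4 → [7, 7, 9, 7, 8, 8, 9, 9, 9]
a[mid]=7=7: mid=2
a[mid]=9>7: swap a[2],a[4]; hi=3 → [7, 7, 8, 7, 9, 8, 9, 9, 9]
a[mid]=8>7: swap a[2],a[3]; hi=2 → [7, 7, 7, 8, 9, 8, 9, 9, 9]
a[mid]=7=7: mid=3
end: lo=0, hi=2; a = [7, 7, 7, 8, 9, 8, 9, 9, 9]

[7, 7, 7, 8, 9, 8, 9, 9, 9]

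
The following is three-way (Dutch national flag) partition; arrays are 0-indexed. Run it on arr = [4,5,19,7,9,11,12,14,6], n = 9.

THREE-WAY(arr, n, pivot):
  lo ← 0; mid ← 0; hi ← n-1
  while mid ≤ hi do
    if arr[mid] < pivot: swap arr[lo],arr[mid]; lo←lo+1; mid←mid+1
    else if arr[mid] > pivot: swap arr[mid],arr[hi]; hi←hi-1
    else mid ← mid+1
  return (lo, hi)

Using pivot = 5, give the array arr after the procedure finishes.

lo=0 mid=0 hi=8
4<5: swap(0,0), lo=1 mid=1 ⇒ [4,5,19,7,9,11,12,14,6]
5=5: mid=2
19>5: swap(2,8), hi=7 ⇒ [4,5,6,7,9,11,12,14,19]
6>5: swap(2,7), hi=6 ⇒ [4,5,14,7,9,11,12,6,19]
14>5: swap(2,6), hi=5 ⇒ [4,5,12,7,9,11,14,6,19]
12>5: swap(2,5), hi=4 ⇒ [4,5,11,7,9,12,14,6,19]
11>5: swap(2,4), hi=3 ⇒ [4,5,9,7,11,12,14,6,19]
9>5: swap(2,3), hi=2 ⇒ [4,5,7,9,11,12,14,6,19]
7>5: swap(2,2), hi=1 ⇒ [4,5,7,9,11,12,14,6,19]
done. lo=1 hi=1; arr=[4,5,7,9,11,12,14,6,19]

[4,5,7,9,11,12,14,6,19]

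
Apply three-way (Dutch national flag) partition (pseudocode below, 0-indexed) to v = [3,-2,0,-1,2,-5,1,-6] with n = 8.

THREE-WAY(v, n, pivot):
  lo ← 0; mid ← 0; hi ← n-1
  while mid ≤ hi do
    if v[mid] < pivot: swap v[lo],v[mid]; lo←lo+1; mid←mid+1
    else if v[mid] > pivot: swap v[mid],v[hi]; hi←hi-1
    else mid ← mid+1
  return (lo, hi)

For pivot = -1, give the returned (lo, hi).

lo=0 mid=0 hi=7
3>-1: swap(0,7), hi=6 ⇒ [-6,-2,0,-1,2,-5,1,3]
-6<-1: swap(0,0), lo=1 mid=1 ⇒ [-6,-2,0,-1,2,-5,1,3]
-2<-1: swap(1,1), lo=2 mid=2 ⇒ [-6,-2,0,-1,2,-5,1,3]
0>-1: swap(2,6), hi=5 ⇒ [-6,-2,1,-1,2,-5,0,3]
1>-1: swap(2,5), hi=4 ⇒ [-6,-2,-5,-1,2,1,0,3]
-5<-1: swap(2,2), lo=3 mid=3 ⇒ [-6,-2,-5,-1,2,1,0,3]
-1=-1: mid=4
2>-1: swap(4,4), hi=3 ⇒ [-6,-2,-5,-1,2,1,0,3]
done. lo=3 hi=3; v=[-6,-2,-5,-1,2,1,0,3]

(3, 3)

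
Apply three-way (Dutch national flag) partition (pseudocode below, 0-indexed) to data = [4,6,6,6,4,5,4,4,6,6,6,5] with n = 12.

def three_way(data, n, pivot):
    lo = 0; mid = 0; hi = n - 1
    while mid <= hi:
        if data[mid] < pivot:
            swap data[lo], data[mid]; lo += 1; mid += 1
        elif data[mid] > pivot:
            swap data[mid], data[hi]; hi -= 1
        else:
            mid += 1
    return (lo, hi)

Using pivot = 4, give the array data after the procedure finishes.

lo=0 mid=0 hi=11
4=4: mid=1
6>4: swap(1,11), hi=10 ⇒ [4,5,6,6,4,5,4,4,6,6,6,6]
5>4: swap(1,10), hi=9 ⇒ [4,6,6,6,4,5,4,4,6,6,5,6]
6>4: swap(1,9), hi=8 ⇒ [4,6,6,6,4,5,4,4,6,6,5,6]
6>4: swap(1,8), hi=7 ⇒ [4,6,6,6,4,5,4,4,6,6,5,6]
6>4: swap(1,7), hi=6 ⇒ [4,4,6,6,4,5,4,6,6,6,5,6]
4=4: mid=2
6>4: swap(2,6), hi=5 ⇒ [4,4,4,6,4,5,6,6,6,6,5,6]
4=4: mid=3
6>4: swap(3,5), hi=4 ⇒ [4,4,4,5,4,6,6,6,6,6,5,6]
5>4: swap(3,4), hi=3 ⇒ [4,4,4,4,5,6,6,6,6,6,5,6]
4=4: mid=4
done. lo=0 hi=3; data=[4,4,4,4,5,6,6,6,6,6,5,6]

[4,4,4,4,5,6,6,6,6,6,5,6]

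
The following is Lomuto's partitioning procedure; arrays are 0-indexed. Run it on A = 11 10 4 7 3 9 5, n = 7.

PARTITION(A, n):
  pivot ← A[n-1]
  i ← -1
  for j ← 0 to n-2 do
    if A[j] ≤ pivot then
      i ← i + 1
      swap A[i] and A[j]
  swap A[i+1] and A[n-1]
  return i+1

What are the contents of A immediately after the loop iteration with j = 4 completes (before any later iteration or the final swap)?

4 3 11 7 10 9 5

pivot = A[6] = 5; i = -1
j=0: A[0]=11 > 5 → no swap
j=1: A[1]=10 > 5 → no swap
j=2: A[2]=4 ≤ 5 → i=0, swap A[0],A[2] → 4 10 11 7 3 9 5
j=3: A[3]=7 > 5 → no swap
j=4: A[4]=3 ≤ 5 → i=1, swap A[1],A[4] → 4 3 11 7 10 9 5
(after j=4) A = 4 3 11 7 10 9 5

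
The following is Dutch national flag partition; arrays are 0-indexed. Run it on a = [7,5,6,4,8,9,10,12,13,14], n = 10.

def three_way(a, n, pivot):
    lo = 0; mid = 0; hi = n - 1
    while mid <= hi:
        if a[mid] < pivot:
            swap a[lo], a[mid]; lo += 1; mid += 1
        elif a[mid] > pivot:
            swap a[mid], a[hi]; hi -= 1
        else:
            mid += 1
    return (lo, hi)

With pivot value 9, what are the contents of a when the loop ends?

pivot = 9; lo=0, mid=0, hi=9
a[mid]=7<9: swap a[0],a[0]; lo=1,mid=1 → [7,5,6,4,8,9,10,12,13,14]
a[mid]=5<9: swap a[1],a[1]; lo=2,mid=2 → [7,5,6,4,8,9,10,12,13,14]
a[mid]=6<9: swap a[2],a[2]; lo=3,mid=3 → [7,5,6,4,8,9,10,12,13,14]
a[mid]=4<9: swap a[3],a[3]; lo=4,mid=4 → [7,5,6,4,8,9,10,12,13,14]
a[mid]=8<9: swap a[4],a[4]; lo=5,mid=5 → [7,5,6,4,8,9,10,12,13,14]
a[mid]=9=9: mid=6
a[mid]=10>9: swap a[6],a[9]; hi=8 → [7,5,6,4,8,9,14,12,13,10]
a[mid]=14>9: swap a[6],a[8]; hi=7 → [7,5,6,4,8,9,13,12,14,10]
a[mid]=13>9: swap a[6],a[7]; hi=6 → [7,5,6,4,8,9,12,13,14,10]
a[mid]=12>9: swap a[6],a[6]; hi=5 → [7,5,6,4,8,9,12,13,14,10]
end: lo=5, hi=5; a = [7,5,6,4,8,9,12,13,14,10]

[7,5,6,4,8,9,12,13,14,10]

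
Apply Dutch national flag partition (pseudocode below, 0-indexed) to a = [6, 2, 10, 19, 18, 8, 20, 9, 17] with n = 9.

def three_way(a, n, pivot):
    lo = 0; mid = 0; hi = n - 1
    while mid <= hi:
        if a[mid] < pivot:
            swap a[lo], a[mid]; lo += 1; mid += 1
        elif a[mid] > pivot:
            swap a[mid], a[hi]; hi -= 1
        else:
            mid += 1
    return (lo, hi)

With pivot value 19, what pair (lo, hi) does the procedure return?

(7, 7)

pivot = 19; lo=0, mid=0, hi=8
a[mid]=6<19: swap a[0],a[0]; lo=1,mid=1 → [6, 2, 10, 19, 18, 8, 20, 9, 17]
a[mid]=2<19: swap a[1],a[1]; lo=2,mid=2 → [6, 2, 10, 19, 18, 8, 20, 9, 17]
a[mid]=10<19: swap a[2],a[2]; lo=3,mid=3 → [6, 2, 10, 19, 18, 8, 20, 9, 17]
a[mid]=19=19: mid=4
a[mid]=18<19: swap a[3],a[4]; lo=4,mid=5 → [6, 2, 10, 18, 19, 8, 20, 9, 17]
a[mid]=8<19: swap a[4],a[5]; lo=5,mid=6 → [6, 2, 10, 18, 8, 19, 20, 9, 17]
a[mid]=20>19: swap a[6],a[8]; hi=7 → [6, 2, 10, 18, 8, 19, 17, 9, 20]
a[mid]=17<19: swap a[5],a[6]; lo=6,mid=7 → [6, 2, 10, 18, 8, 17, 19, 9, 20]
a[mid]=9<19: swap a[6],a[7]; lo=7,mid=8 → [6, 2, 10, 18, 8, 17, 9, 19, 20]
end: lo=7, hi=7; a = [6, 2, 10, 18, 8, 17, 9, 19, 20]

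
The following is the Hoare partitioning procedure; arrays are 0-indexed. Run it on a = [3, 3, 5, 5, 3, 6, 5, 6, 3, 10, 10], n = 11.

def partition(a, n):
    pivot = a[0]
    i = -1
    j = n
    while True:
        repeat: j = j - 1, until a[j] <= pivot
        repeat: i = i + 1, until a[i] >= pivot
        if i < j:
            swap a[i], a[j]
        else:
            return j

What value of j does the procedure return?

1

pivot = a[0] = 3; i = -1, j = 11
j→8 (a[8]=3≤3), i→0 (a[0]=3≥3); i<j, swap → [3, 3, 5, 5, 3, 6, 5, 6, 3, 10, 10]
j→4 (a[4]=3≤3), i→1 (a[1]=3≥3); i<j, swap → [3, 3, 5, 5, 3, 6, 5, 6, 3, 10, 10]
j→1, i→2; i≥j, return j=1. a = [3, 3, 5, 5, 3, 6, 5, 6, 3, 10, 10]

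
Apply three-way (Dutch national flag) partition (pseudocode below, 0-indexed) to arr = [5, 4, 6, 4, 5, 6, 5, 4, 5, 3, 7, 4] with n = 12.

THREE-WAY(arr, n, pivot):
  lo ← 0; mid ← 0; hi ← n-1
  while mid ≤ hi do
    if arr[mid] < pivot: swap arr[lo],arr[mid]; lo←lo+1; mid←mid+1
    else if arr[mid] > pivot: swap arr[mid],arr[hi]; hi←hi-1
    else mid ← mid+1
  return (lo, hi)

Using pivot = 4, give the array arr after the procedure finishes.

lo=0 mid=0 hi=11
5>4: swap(0,11), hi=10 ⇒ [4, 4, 6, 4, 5, 6, 5, 4, 5, 3, 7, 5]
4=4: mid=1
4=4: mid=2
6>4: swap(2,10), hi=9 ⇒ [4, 4, 7, 4, 5, 6, 5, 4, 5, 3, 6, 5]
7>4: swap(2,9), hi=8 ⇒ [4, 4, 3, 4, 5, 6, 5, 4, 5, 7, 6, 5]
3<4: swap(0,2), lo=1 mid=3 ⇒ [3, 4, 4, 4, 5, 6, 5, 4, 5, 7, 6, 5]
4=4: mid=4
5>4: swap(4,8), hi=7 ⇒ [3, 4, 4, 4, 5, 6, 5, 4, 5, 7, 6, 5]
5>4: swap(4,7), hi=6 ⇒ [3, 4, 4, 4, 4, 6, 5, 5, 5, 7, 6, 5]
4=4: mid=5
6>4: swap(5,6), hi=5 ⇒ [3, 4, 4, 4, 4, 5, 6, 5, 5, 7, 6, 5]
5>4: swap(5,5), hi=4 ⇒ [3, 4, 4, 4, 4, 5, 6, 5, 5, 7, 6, 5]
done. lo=1 hi=4; arr=[3, 4, 4, 4, 4, 5, 6, 5, 5, 7, 6, 5]

[3, 4, 4, 4, 4, 5, 6, 5, 5, 7, 6, 5]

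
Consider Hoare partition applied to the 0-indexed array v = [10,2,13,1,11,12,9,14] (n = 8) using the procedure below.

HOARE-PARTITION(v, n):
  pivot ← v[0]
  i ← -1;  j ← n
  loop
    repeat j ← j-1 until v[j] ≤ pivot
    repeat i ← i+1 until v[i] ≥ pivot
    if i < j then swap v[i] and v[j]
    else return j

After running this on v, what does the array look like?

pivot=10
j stops at 6 (9), i stops at 0 (10); swap ⇒ [9,2,13,1,11,12,10,14]
j stops at 3 (1), i stops at 2 (13); swap ⇒ [9,2,1,13,11,12,10,14]
j stops at 2, i stops at 3; i≥j ⇒ return 2. v=[9,2,1,13,11,12,10,14]

[9,2,1,13,11,12,10,14]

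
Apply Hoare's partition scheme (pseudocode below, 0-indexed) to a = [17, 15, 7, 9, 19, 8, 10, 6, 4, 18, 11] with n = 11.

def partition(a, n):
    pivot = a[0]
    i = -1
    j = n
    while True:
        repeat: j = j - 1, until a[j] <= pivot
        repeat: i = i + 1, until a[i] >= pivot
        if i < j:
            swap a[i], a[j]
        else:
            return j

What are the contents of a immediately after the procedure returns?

pivot=17
j stops at 10 (11), i stops at 0 (17); swap ⇒ [11, 15, 7, 9, 19, 8, 10, 6, 4, 18, 17]
j stops at 8 (4), i stops at 4 (19); swap ⇒ [11, 15, 7, 9, 4, 8, 10, 6, 19, 18, 17]
j stops at 7, i stops at 8; i≥j ⇒ return 7. a=[11, 15, 7, 9, 4, 8, 10, 6, 19, 18, 17]

[11, 15, 7, 9, 4, 8, 10, 6, 19, 18, 17]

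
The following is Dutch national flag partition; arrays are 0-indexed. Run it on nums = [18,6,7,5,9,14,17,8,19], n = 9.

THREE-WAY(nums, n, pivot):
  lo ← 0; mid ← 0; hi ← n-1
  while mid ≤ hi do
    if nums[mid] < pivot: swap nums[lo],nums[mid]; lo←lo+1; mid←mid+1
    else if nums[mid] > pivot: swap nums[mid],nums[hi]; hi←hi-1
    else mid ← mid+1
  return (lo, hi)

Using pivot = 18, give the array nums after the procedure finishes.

pivot = 18; lo=0, mid=0, hi=8
nums[mid]=18=18: mid=1
nums[mid]=6<18: swap nums[0],nums[1]; lo=1,mid=2 → [6,18,7,5,9,14,17,8,19]
nums[mid]=7<18: swap nums[1],nums[2]; lo=2,mid=3 → [6,7,18,5,9,14,17,8,19]
nums[mid]=5<18: swap nums[2],nums[3]; lo=3,mid=4 → [6,7,5,18,9,14,17,8,19]
nums[mid]=9<18: swap nums[3],nums[4]; lo=4,mid=5 → [6,7,5,9,18,14,17,8,19]
nums[mid]=14<18: swap nums[4],nums[5]; lo=5,mid=6 → [6,7,5,9,14,18,17,8,19]
nums[mid]=17<18: swap nums[5],nums[6]; lo=6,mid=7 → [6,7,5,9,14,17,18,8,19]
nums[mid]=8<18: swap nums[6],nums[7]; lo=7,mid=8 → [6,7,5,9,14,17,8,18,19]
nums[mid]=19>18: swap nums[8],nums[8]; hi=7 → [6,7,5,9,14,17,8,18,19]
end: lo=7, hi=7; nums = [6,7,5,9,14,17,8,18,19]

[6,7,5,9,14,17,8,18,19]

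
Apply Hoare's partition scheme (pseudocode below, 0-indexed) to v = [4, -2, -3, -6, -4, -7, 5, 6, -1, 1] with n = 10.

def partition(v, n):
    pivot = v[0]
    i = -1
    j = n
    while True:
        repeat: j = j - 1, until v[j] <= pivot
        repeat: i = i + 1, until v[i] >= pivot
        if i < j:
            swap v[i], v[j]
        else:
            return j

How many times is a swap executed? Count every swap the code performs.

2

pivot = v[0] = 4; i = -1, j = 10
j→9 (v[9]=1≤4), i→0 (v[0]=4≥4); i<j, swap → [1, -2, -3, -6, -4, -7, 5, 6, -1, 4]
j→8 (v[8]=-1≤4), i→6 (v[6]=5≥4); i<j, swap → [1, -2, -3, -6, -4, -7, -1, 6, 5, 4]
j→6, i→7; i≥j, return j=6. v = [1, -2, -3, -6, -4, -7, -1, 6, 5, 4]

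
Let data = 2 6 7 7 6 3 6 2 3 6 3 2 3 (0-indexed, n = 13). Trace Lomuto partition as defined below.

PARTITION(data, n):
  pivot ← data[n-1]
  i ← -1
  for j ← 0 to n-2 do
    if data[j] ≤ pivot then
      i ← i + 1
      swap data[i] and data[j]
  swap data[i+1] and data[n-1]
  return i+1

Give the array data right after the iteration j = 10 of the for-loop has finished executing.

2 3 2 3 3 6 6 7 7 6 6 2 3

pivot = data[12] = 3; i = -1
j=0: data[0]=2 ≤ 3 → i=0, swap data[0],data[0] (no change) → 2 6 7 7 6 3 6 2 3 6 3 2 3
j=1: data[1]=6 > 3 → no swap
j=2: data[2]=7 > 3 → no swap
j=3: data[3]=7 > 3 → no swap
j=4: data[4]=6 > 3 → no swap
j=5: data[5]=3 ≤ 3 → i=1, swap data[1],data[5] → 2 3 7 7 6 6 6 2 3 6 3 2 3
j=6: data[6]=6 > 3 → no swap
j=7: data[7]=2 ≤ 3 → i=2, swap data[2],data[7] → 2 3 2 7 6 6 6 7 3 6 3 2 3
j=8: data[8]=3 ≤ 3 → i=3, swap data[3],data[8] → 2 3 2 3 6 6 6 7 7 6 3 2 3
j=9: data[9]=6 > 3 → no swap
j=10: data[10]=3 ≤ 3 → i=4, swap data[4],data[10] → 2 3 2 3 3 6 6 7 7 6 6 2 3
(after j=10) data = 2 3 2 3 3 6 6 7 7 6 6 2 3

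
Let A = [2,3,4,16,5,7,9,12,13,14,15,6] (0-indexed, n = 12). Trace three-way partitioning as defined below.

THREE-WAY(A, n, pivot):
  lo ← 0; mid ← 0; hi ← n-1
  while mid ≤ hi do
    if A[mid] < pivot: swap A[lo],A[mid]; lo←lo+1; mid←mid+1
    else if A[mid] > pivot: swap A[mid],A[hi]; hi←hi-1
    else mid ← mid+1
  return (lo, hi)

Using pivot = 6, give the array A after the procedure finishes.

pivot = 6; lo=0, mid=0, hi=11
A[mid]=2<6: swap A[0],A[0]; lo=1,mid=1 → [2,3,4,16,5,7,9,12,13,14,15,6]
A[mid]=3<6: swap A[1],A[1]; lo=2,mid=2 → [2,3,4,16,5,7,9,12,13,14,15,6]
A[mid]=4<6: swap A[2],A[2]; lo=3,mid=3 → [2,3,4,16,5,7,9,12,13,14,15,6]
A[mid]=16>6: swap A[3],A[11]; hi=10 → [2,3,4,6,5,7,9,12,13,14,15,16]
A[mid]=6=6: mid=4
A[mid]=5<6: swap A[3],A[4]; lo=4,mid=5 → [2,3,4,5,6,7,9,12,13,14,15,16]
A[mid]=7>6: swap A[5],A[10]; hi=9 → [2,3,4,5,6,15,9,12,13,14,7,16]
A[mid]=15>6: swap A[5],A[9]; hi=8 → [2,3,4,5,6,14,9,12,13,15,7,16]
A[mid]=14>6: swap A[5],A[8]; hi=7 → [2,3,4,5,6,13,9,12,14,15,7,16]
A[mid]=13>6: swap A[5],A[7]; hi=6 → [2,3,4,5,6,12,9,13,14,15,7,16]
A[mid]=12>6: swap A[5],A[6]; hi=5 → [2,3,4,5,6,9,12,13,14,15,7,16]
A[mid]=9>6: swap A[5],A[5]; hi=4 → [2,3,4,5,6,9,12,13,14,15,7,16]
end: lo=4, hi=4; A = [2,3,4,5,6,9,12,13,14,15,7,16]

[2,3,4,5,6,9,12,13,14,15,7,16]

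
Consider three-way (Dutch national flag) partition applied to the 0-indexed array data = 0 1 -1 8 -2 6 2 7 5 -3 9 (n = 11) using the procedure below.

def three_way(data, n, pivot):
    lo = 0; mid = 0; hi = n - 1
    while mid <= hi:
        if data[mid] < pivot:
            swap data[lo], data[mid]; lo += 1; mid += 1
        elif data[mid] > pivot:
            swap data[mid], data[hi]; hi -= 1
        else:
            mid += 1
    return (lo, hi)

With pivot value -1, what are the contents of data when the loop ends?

lo=0 mid=0 hi=10
0>-1: swap(0,10), hi=9 ⇒ 9 1 -1 8 -2 6 2 7 5 -3 0
9>-1: swap(0,9), hi=8 ⇒ -3 1 -1 8 -2 6 2 7 5 9 0
-3<-1: swap(0,0), lo=1 mid=1 ⇒ -3 1 -1 8 -2 6 2 7 5 9 0
1>-1: swap(1,8), hi=7 ⇒ -3 5 -1 8 -2 6 2 7 1 9 0
5>-1: swap(1,7), hi=6 ⇒ -3 7 -1 8 -2 6 2 5 1 9 0
7>-1: swap(1,6), hi=5 ⇒ -3 2 -1 8 -2 6 7 5 1 9 0
2>-1: swap(1,5), hi=4 ⇒ -3 6 -1 8 -2 2 7 5 1 9 0
6>-1: swap(1,4), hi=3 ⇒ -3 -2 -1 8 6 2 7 5 1 9 0
-2<-1: swap(1,1), lo=2 mid=2 ⇒ -3 -2 -1 8 6 2 7 5 1 9 0
-1=-1: mid=3
8>-1: swap(3,3), hi=2 ⇒ -3 -2 -1 8 6 2 7 5 1 9 0
done. lo=2 hi=2; data=-3 -2 -1 8 6 2 7 5 1 9 0

-3 -2 -1 8 6 2 7 5 1 9 0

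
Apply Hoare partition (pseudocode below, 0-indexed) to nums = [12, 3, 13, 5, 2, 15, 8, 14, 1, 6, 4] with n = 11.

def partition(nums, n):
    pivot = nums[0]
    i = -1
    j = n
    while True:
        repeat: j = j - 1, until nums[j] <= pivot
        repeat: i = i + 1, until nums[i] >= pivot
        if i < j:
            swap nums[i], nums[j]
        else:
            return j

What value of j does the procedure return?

pivot=12
j stops at 10 (4), i stops at 0 (12); swap ⇒ [4, 3, 13, 5, 2, 15, 8, 14, 1, 6, 12]
j stops at 9 (6), i stops at 2 (13); swap ⇒ [4, 3, 6, 5, 2, 15, 8, 14, 1, 13, 12]
j stops at 8 (1), i stops at 5 (15); swap ⇒ [4, 3, 6, 5, 2, 1, 8, 14, 15, 13, 12]
j stops at 6, i stops at 7; i≥j ⇒ return 6. nums=[4, 3, 6, 5, 2, 1, 8, 14, 15, 13, 12]

6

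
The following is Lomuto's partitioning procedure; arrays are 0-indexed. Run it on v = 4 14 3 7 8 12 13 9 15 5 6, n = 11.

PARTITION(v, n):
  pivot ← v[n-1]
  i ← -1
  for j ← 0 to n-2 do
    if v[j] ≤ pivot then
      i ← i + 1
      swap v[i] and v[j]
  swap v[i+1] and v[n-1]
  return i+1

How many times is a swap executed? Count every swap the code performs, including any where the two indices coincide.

pivot=6, i=-1
j=0: 4≤6, i=0, swap(0,0) ⇒ 4 14 3 7 8 12 13 9 15 5 6
j=1: 14>6, skip
j=2: 3≤6, i=1, swap(1,2) ⇒ 4 3 14 7 8 12 13 9 15 5 6
j=3: 7>6, skip
j=4: 8>6, skip
j=5: 12>6, skip
j=6: 13>6, skip
j=7: 9>6, skip
j=8: 15>6, skip
j=9: 5≤6, i=2, swap(2,9) ⇒ 4 3 5 7 8 12 13 9 15 14 6
swap(3,10) ⇒ 4 3 5 6 8 12 13 9 15 14 7; return 3

4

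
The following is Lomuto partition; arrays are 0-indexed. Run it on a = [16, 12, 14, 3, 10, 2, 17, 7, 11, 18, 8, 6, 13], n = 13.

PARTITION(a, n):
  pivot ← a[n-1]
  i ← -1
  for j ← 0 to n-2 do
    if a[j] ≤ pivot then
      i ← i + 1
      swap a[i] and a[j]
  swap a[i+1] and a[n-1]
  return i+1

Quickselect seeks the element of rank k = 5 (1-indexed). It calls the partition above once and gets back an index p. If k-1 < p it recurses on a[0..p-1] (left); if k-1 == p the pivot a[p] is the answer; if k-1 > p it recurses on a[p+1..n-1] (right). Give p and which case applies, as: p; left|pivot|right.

8; left

pivot=13, i=-1
j=0: 16>13, skip
j=1: 12≤13, i=0, swap(0,1) ⇒ [12, 16, 14, 3, 10, 2, 17, 7, 11, 18, 8, 6, 13]
j=2: 14>13, skip
j=3: 3≤13, i=1, swap(1,3) ⇒ [12, 3, 14, 16, 10, 2, 17, 7, 11, 18, 8, 6, 13]
j=4: 10≤13, i=2, swap(2,4) ⇒ [12, 3, 10, 16, 14, 2, 17, 7, 11, 18, 8, 6, 13]
j=5: 2≤13, i=3, swap(3,5) ⇒ [12, 3, 10, 2, 14, 16, 17, 7, 11, 18, 8, 6, 13]
j=6: 17>13, skip
j=7: 7≤13, i=4, swap(4,7) ⇒ [12, 3, 10, 2, 7, 16, 17, 14, 11, 18, 8, 6, 13]
j=8: 11≤13, i=5, swap(5,8) ⇒ [12, 3, 10, 2, 7, 11, 17, 14, 16, 18, 8, 6, 13]
j=9: 18>13, skip
j=10: 8≤13, i=6, swap(6,10) ⇒ [12, 3, 10, 2, 7, 11, 8, 14, 16, 18, 17, 6, 13]
j=11: 6≤13, i=7, swap(7,11) ⇒ [12, 3, 10, 2, 7, 11, 8, 6, 16, 18, 17, 14, 13]
swap(8,12) ⇒ [12, 3, 10, 2, 7, 11, 8, 6, 13, 18, 17, 14, 16]; return 8
p = 8; k-1 = 4 < 8 ⇒ left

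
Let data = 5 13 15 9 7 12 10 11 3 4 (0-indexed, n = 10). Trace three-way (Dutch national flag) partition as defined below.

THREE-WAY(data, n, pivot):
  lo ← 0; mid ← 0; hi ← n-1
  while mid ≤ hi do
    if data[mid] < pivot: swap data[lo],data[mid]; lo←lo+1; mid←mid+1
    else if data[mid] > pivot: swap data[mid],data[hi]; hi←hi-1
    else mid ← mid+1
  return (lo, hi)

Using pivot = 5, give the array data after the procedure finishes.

lo=0 mid=0 hi=9
5=5: mid=1
13>5: swap(1,9), hi=8 ⇒ 5 4 15 9 7 12 10 11 3 13
4<5: swap(0,1), lo=1 mid=2 ⇒ 4 5 15 9 7 12 10 11 3 13
15>5: swap(2,8), hi=7 ⇒ 4 5 3 9 7 12 10 11 15 13
3<5: swap(1,2), lo=2 mid=3 ⇒ 4 3 5 9 7 12 10 11 15 13
9>5: swap(3,7), hi=6 ⇒ 4 3 5 11 7 12 10 9 15 13
11>5: swap(3,6), hi=5 ⇒ 4 3 5 10 7 12 11 9 15 13
10>5: swap(3,5), hi=4 ⇒ 4 3 5 12 7 10 11 9 15 13
12>5: swap(3,4), hi=3 ⇒ 4 3 5 7 12 10 11 9 15 13
7>5: swap(3,3), hi=2 ⇒ 4 3 5 7 12 10 11 9 15 13
done. lo=2 hi=2; data=4 3 5 7 12 10 11 9 15 13

4 3 5 7 12 10 11 9 15 13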